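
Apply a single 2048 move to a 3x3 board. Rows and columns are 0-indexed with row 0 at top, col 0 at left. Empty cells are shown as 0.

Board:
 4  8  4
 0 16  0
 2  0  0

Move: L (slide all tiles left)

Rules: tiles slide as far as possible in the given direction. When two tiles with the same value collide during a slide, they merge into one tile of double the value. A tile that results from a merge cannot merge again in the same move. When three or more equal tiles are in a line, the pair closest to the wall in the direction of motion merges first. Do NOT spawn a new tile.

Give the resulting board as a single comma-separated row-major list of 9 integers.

Slide left:
row 0: [4, 8, 4] -> [4, 8, 4]
row 1: [0, 16, 0] -> [16, 0, 0]
row 2: [2, 0, 0] -> [2, 0, 0]

Answer: 4, 8, 4, 16, 0, 0, 2, 0, 0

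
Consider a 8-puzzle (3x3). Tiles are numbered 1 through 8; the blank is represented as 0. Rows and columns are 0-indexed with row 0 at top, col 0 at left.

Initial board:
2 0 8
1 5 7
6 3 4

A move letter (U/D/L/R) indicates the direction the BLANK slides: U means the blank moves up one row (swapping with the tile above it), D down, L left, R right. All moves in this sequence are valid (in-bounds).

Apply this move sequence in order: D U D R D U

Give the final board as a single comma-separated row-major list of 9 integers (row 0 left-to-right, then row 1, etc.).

After move 1 (D):
2 5 8
1 0 7
6 3 4

After move 2 (U):
2 0 8
1 5 7
6 3 4

After move 3 (D):
2 5 8
1 0 7
6 3 4

After move 4 (R):
2 5 8
1 7 0
6 3 4

After move 5 (D):
2 5 8
1 7 4
6 3 0

After move 6 (U):
2 5 8
1 7 0
6 3 4

Answer: 2, 5, 8, 1, 7, 0, 6, 3, 4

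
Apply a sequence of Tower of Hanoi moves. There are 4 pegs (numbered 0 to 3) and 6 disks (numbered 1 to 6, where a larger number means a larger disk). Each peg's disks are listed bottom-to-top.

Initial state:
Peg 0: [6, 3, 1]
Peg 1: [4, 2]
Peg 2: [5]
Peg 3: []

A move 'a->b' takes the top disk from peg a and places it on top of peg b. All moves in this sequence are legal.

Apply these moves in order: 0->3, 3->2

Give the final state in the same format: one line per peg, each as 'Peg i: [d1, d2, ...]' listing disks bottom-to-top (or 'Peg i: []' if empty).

Answer: Peg 0: [6, 3]
Peg 1: [4, 2]
Peg 2: [5, 1]
Peg 3: []

Derivation:
After move 1 (0->3):
Peg 0: [6, 3]
Peg 1: [4, 2]
Peg 2: [5]
Peg 3: [1]

After move 2 (3->2):
Peg 0: [6, 3]
Peg 1: [4, 2]
Peg 2: [5, 1]
Peg 3: []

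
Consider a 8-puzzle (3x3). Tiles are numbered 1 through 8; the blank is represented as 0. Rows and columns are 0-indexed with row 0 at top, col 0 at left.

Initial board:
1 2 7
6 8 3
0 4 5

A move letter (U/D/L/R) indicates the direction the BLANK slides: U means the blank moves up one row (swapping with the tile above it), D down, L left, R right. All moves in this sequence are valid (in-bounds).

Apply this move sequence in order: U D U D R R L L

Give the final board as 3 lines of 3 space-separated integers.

Answer: 1 2 7
6 8 3
0 4 5

Derivation:
After move 1 (U):
1 2 7
0 8 3
6 4 5

After move 2 (D):
1 2 7
6 8 3
0 4 5

After move 3 (U):
1 2 7
0 8 3
6 4 5

After move 4 (D):
1 2 7
6 8 3
0 4 5

After move 5 (R):
1 2 7
6 8 3
4 0 5

After move 6 (R):
1 2 7
6 8 3
4 5 0

After move 7 (L):
1 2 7
6 8 3
4 0 5

After move 8 (L):
1 2 7
6 8 3
0 4 5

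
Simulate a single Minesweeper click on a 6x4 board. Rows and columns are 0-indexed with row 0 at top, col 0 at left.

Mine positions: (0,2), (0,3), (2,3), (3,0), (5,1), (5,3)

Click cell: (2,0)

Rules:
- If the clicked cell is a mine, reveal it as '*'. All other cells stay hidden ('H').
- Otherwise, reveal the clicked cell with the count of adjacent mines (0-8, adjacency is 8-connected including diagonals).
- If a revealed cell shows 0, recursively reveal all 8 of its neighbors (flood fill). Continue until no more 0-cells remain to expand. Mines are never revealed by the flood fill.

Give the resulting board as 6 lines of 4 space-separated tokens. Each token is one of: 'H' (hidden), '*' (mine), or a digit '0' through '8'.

H H H H
H H H H
1 H H H
H H H H
H H H H
H H H H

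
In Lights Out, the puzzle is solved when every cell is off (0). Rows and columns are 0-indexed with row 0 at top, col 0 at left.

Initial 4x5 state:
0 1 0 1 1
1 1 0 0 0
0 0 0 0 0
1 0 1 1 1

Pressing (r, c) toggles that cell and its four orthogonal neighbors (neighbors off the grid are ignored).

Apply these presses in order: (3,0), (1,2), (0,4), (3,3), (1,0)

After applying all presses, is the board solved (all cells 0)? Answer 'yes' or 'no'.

After press 1 at (3,0):
0 1 0 1 1
1 1 0 0 0
1 0 0 0 0
0 1 1 1 1

After press 2 at (1,2):
0 1 1 1 1
1 0 1 1 0
1 0 1 0 0
0 1 1 1 1

After press 3 at (0,4):
0 1 1 0 0
1 0 1 1 1
1 0 1 0 0
0 1 1 1 1

After press 4 at (3,3):
0 1 1 0 0
1 0 1 1 1
1 0 1 1 0
0 1 0 0 0

After press 5 at (1,0):
1 1 1 0 0
0 1 1 1 1
0 0 1 1 0
0 1 0 0 0

Lights still on: 10

Answer: no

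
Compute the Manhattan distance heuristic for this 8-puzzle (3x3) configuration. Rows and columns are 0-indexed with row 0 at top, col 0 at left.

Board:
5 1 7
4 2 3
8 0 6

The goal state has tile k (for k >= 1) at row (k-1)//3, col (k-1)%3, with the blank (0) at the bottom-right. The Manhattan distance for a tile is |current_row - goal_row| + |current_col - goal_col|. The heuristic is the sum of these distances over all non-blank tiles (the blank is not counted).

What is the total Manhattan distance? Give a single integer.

Answer: 11

Derivation:
Tile 5: (0,0)->(1,1) = 2
Tile 1: (0,1)->(0,0) = 1
Tile 7: (0,2)->(2,0) = 4
Tile 4: (1,0)->(1,0) = 0
Tile 2: (1,1)->(0,1) = 1
Tile 3: (1,2)->(0,2) = 1
Tile 8: (2,0)->(2,1) = 1
Tile 6: (2,2)->(1,2) = 1
Sum: 2 + 1 + 4 + 0 + 1 + 1 + 1 + 1 = 11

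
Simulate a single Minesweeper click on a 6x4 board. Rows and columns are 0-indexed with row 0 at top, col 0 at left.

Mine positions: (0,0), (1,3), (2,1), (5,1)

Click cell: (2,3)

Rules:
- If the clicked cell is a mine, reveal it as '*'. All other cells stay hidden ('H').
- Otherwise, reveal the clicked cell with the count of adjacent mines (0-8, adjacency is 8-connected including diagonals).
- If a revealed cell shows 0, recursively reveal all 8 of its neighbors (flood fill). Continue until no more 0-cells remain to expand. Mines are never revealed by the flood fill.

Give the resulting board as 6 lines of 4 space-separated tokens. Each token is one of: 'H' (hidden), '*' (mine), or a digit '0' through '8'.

H H H H
H H H H
H H H 1
H H H H
H H H H
H H H H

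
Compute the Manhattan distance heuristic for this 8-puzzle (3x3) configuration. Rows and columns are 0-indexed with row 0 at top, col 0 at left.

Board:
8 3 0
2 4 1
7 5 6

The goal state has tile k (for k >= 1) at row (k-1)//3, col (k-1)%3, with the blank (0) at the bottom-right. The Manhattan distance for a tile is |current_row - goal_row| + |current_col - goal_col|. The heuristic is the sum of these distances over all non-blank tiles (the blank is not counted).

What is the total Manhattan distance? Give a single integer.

Tile 8: at (0,0), goal (2,1), distance |0-2|+|0-1| = 3
Tile 3: at (0,1), goal (0,2), distance |0-0|+|1-2| = 1
Tile 2: at (1,0), goal (0,1), distance |1-0|+|0-1| = 2
Tile 4: at (1,1), goal (1,0), distance |1-1|+|1-0| = 1
Tile 1: at (1,2), goal (0,0), distance |1-0|+|2-0| = 3
Tile 7: at (2,0), goal (2,0), distance |2-2|+|0-0| = 0
Tile 5: at (2,1), goal (1,1), distance |2-1|+|1-1| = 1
Tile 6: at (2,2), goal (1,2), distance |2-1|+|2-2| = 1
Sum: 3 + 1 + 2 + 1 + 3 + 0 + 1 + 1 = 12

Answer: 12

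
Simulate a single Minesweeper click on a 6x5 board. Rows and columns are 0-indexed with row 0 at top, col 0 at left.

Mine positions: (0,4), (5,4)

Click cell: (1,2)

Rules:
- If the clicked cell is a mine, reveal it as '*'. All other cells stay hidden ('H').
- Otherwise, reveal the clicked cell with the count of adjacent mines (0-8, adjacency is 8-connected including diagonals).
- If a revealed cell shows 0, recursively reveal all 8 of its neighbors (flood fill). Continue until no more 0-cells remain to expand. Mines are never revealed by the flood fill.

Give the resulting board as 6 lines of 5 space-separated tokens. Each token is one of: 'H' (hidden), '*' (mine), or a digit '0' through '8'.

0 0 0 1 H
0 0 0 1 1
0 0 0 0 0
0 0 0 0 0
0 0 0 1 1
0 0 0 1 H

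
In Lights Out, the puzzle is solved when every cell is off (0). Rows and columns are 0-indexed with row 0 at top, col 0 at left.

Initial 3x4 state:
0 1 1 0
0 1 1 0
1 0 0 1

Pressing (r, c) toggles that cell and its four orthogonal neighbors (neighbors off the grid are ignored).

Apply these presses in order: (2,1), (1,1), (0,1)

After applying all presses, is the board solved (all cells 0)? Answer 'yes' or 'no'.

After press 1 at (2,1):
0 1 1 0
0 0 1 0
0 1 1 1

After press 2 at (1,1):
0 0 1 0
1 1 0 0
0 0 1 1

After press 3 at (0,1):
1 1 0 0
1 0 0 0
0 0 1 1

Lights still on: 5

Answer: no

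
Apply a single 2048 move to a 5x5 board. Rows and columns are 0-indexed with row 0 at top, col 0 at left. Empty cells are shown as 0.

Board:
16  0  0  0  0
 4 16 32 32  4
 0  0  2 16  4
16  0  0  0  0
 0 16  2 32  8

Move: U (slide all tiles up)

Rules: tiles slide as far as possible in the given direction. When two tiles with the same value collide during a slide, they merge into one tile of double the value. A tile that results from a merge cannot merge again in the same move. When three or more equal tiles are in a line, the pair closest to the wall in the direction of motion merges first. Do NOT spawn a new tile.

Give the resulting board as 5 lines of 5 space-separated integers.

Answer: 16 32 32 32  8
 4  0  4 16  8
16  0  0 32  0
 0  0  0  0  0
 0  0  0  0  0

Derivation:
Slide up:
col 0: [16, 4, 0, 16, 0] -> [16, 4, 16, 0, 0]
col 1: [0, 16, 0, 0, 16] -> [32, 0, 0, 0, 0]
col 2: [0, 32, 2, 0, 2] -> [32, 4, 0, 0, 0]
col 3: [0, 32, 16, 0, 32] -> [32, 16, 32, 0, 0]
col 4: [0, 4, 4, 0, 8] -> [8, 8, 0, 0, 0]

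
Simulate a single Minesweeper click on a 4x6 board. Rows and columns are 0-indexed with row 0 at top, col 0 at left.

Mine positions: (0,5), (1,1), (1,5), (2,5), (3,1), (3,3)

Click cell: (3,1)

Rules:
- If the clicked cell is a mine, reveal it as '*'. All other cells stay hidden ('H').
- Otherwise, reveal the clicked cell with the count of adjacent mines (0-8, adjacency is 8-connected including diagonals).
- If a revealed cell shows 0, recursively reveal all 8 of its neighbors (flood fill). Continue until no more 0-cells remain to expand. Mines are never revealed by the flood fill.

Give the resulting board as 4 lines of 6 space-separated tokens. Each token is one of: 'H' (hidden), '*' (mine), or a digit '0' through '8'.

H H H H H H
H H H H H H
H H H H H H
H * H H H H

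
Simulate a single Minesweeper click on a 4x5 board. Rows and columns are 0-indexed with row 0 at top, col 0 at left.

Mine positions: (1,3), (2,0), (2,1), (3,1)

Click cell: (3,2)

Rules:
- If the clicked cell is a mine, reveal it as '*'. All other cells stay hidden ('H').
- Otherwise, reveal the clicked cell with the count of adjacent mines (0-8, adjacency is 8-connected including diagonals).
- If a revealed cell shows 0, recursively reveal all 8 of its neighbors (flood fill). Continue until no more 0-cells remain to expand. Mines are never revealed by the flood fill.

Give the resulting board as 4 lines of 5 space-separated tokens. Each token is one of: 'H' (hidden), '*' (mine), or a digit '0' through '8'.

H H H H H
H H H H H
H H H H H
H H 2 H H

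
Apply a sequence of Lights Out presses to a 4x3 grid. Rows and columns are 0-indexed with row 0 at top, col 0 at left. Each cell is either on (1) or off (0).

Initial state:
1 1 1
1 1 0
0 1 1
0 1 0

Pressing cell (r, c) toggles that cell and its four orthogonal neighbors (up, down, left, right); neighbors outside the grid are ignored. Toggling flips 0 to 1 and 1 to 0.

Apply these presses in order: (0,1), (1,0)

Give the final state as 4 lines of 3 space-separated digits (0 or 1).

After press 1 at (0,1):
0 0 0
1 0 0
0 1 1
0 1 0

After press 2 at (1,0):
1 0 0
0 1 0
1 1 1
0 1 0

Answer: 1 0 0
0 1 0
1 1 1
0 1 0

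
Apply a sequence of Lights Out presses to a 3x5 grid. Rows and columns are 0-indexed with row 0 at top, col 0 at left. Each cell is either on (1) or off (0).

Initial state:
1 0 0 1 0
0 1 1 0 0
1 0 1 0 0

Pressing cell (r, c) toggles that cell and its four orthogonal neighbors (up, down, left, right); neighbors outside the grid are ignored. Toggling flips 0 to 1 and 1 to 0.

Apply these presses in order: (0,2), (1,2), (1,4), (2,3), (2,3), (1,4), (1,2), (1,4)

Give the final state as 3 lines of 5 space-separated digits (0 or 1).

After press 1 at (0,2):
1 1 1 0 0
0 1 0 0 0
1 0 1 0 0

After press 2 at (1,2):
1 1 0 0 0
0 0 1 1 0
1 0 0 0 0

After press 3 at (1,4):
1 1 0 0 1
0 0 1 0 1
1 0 0 0 1

After press 4 at (2,3):
1 1 0 0 1
0 0 1 1 1
1 0 1 1 0

After press 5 at (2,3):
1 1 0 0 1
0 0 1 0 1
1 0 0 0 1

After press 6 at (1,4):
1 1 0 0 0
0 0 1 1 0
1 0 0 0 0

After press 7 at (1,2):
1 1 1 0 0
0 1 0 0 0
1 0 1 0 0

After press 8 at (1,4):
1 1 1 0 1
0 1 0 1 1
1 0 1 0 1

Answer: 1 1 1 0 1
0 1 0 1 1
1 0 1 0 1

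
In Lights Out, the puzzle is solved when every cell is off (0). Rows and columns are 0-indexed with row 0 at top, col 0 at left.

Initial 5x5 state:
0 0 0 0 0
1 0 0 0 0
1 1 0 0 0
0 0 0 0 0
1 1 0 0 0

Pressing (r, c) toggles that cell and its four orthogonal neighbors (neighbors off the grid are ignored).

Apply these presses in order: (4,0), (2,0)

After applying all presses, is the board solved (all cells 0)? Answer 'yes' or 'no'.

After press 1 at (4,0):
0 0 0 0 0
1 0 0 0 0
1 1 0 0 0
1 0 0 0 0
0 0 0 0 0

After press 2 at (2,0):
0 0 0 0 0
0 0 0 0 0
0 0 0 0 0
0 0 0 0 0
0 0 0 0 0

Lights still on: 0

Answer: yes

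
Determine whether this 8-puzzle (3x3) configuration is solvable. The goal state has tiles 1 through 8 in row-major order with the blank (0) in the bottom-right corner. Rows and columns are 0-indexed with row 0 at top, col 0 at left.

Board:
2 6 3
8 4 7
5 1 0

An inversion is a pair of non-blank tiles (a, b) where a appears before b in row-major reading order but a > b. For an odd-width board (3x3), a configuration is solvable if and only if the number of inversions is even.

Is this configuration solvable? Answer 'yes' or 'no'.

Inversions (pairs i<j in row-major order where tile[i] > tile[j] > 0): 14
14 is even, so the puzzle is solvable.

Answer: yes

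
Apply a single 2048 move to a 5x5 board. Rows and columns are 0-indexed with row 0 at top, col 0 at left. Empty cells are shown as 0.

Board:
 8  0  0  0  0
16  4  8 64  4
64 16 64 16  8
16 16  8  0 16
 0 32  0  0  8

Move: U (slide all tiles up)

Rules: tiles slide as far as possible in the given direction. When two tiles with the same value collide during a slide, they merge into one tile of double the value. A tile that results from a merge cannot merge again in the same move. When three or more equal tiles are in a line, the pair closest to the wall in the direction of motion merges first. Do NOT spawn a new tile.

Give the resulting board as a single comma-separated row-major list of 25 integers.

Answer: 8, 4, 8, 64, 4, 16, 32, 64, 16, 8, 64, 32, 8, 0, 16, 16, 0, 0, 0, 8, 0, 0, 0, 0, 0

Derivation:
Slide up:
col 0: [8, 16, 64, 16, 0] -> [8, 16, 64, 16, 0]
col 1: [0, 4, 16, 16, 32] -> [4, 32, 32, 0, 0]
col 2: [0, 8, 64, 8, 0] -> [8, 64, 8, 0, 0]
col 3: [0, 64, 16, 0, 0] -> [64, 16, 0, 0, 0]
col 4: [0, 4, 8, 16, 8] -> [4, 8, 16, 8, 0]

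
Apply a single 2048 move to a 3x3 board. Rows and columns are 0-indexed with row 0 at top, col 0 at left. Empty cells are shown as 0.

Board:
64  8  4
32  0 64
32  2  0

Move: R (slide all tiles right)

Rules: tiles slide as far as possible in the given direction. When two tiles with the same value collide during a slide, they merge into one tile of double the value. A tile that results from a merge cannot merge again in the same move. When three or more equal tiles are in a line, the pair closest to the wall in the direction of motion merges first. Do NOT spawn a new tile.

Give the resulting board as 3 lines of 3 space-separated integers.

Answer: 64  8  4
 0 32 64
 0 32  2

Derivation:
Slide right:
row 0: [64, 8, 4] -> [64, 8, 4]
row 1: [32, 0, 64] -> [0, 32, 64]
row 2: [32, 2, 0] -> [0, 32, 2]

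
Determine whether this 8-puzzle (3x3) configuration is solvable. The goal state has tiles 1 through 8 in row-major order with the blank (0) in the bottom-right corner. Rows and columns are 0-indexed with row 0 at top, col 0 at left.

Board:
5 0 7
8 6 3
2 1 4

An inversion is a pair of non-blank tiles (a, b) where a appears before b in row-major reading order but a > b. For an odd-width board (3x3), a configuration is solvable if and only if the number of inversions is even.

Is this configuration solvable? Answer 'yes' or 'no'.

Answer: no

Derivation:
Inversions (pairs i<j in row-major order where tile[i] > tile[j] > 0): 21
21 is odd, so the puzzle is not solvable.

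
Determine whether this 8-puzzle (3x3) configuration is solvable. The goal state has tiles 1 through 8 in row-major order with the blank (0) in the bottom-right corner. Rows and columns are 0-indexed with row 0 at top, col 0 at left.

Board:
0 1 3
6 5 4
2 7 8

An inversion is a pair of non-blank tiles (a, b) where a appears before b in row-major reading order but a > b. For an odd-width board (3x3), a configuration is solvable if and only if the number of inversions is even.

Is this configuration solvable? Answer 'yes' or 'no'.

Inversions (pairs i<j in row-major order where tile[i] > tile[j] > 0): 7
7 is odd, so the puzzle is not solvable.

Answer: no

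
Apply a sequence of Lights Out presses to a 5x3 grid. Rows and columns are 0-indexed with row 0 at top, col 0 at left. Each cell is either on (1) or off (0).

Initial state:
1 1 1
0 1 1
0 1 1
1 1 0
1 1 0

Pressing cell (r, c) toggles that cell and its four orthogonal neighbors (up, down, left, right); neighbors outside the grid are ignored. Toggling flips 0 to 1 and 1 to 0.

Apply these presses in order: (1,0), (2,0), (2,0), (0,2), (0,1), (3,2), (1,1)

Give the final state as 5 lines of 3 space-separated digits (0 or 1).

Answer: 1 0 1
0 0 1
1 0 0
1 0 1
1 1 1

Derivation:
After press 1 at (1,0):
0 1 1
1 0 1
1 1 1
1 1 0
1 1 0

After press 2 at (2,0):
0 1 1
0 0 1
0 0 1
0 1 0
1 1 0

After press 3 at (2,0):
0 1 1
1 0 1
1 1 1
1 1 0
1 1 0

After press 4 at (0,2):
0 0 0
1 0 0
1 1 1
1 1 0
1 1 0

After press 5 at (0,1):
1 1 1
1 1 0
1 1 1
1 1 0
1 1 0

After press 6 at (3,2):
1 1 1
1 1 0
1 1 0
1 0 1
1 1 1

After press 7 at (1,1):
1 0 1
0 0 1
1 0 0
1 0 1
1 1 1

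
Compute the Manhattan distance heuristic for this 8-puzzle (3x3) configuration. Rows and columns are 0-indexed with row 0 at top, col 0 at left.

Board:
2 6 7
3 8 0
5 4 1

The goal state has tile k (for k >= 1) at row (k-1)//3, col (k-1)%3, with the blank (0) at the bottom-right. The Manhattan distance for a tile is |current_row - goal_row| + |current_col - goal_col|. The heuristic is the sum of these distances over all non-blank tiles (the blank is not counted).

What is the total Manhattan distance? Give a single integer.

Answer: 19

Derivation:
Tile 2: at (0,0), goal (0,1), distance |0-0|+|0-1| = 1
Tile 6: at (0,1), goal (1,2), distance |0-1|+|1-2| = 2
Tile 7: at (0,2), goal (2,0), distance |0-2|+|2-0| = 4
Tile 3: at (1,0), goal (0,2), distance |1-0|+|0-2| = 3
Tile 8: at (1,1), goal (2,1), distance |1-2|+|1-1| = 1
Tile 5: at (2,0), goal (1,1), distance |2-1|+|0-1| = 2
Tile 4: at (2,1), goal (1,0), distance |2-1|+|1-0| = 2
Tile 1: at (2,2), goal (0,0), distance |2-0|+|2-0| = 4
Sum: 1 + 2 + 4 + 3 + 1 + 2 + 2 + 4 = 19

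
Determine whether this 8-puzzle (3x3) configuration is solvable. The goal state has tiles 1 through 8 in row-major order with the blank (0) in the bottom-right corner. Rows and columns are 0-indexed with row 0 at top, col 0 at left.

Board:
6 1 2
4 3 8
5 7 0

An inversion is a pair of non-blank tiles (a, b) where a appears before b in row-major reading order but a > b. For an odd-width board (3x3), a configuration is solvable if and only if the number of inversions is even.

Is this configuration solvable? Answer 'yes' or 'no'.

Inversions (pairs i<j in row-major order where tile[i] > tile[j] > 0): 8
8 is even, so the puzzle is solvable.

Answer: yes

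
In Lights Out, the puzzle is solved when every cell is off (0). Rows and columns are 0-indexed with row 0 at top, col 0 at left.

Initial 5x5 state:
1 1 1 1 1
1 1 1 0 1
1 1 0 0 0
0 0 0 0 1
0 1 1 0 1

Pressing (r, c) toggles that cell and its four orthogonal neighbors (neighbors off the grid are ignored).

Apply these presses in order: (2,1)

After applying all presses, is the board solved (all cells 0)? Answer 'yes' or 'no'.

Answer: no

Derivation:
After press 1 at (2,1):
1 1 1 1 1
1 0 1 0 1
0 0 1 0 0
0 1 0 0 1
0 1 1 0 1

Lights still on: 14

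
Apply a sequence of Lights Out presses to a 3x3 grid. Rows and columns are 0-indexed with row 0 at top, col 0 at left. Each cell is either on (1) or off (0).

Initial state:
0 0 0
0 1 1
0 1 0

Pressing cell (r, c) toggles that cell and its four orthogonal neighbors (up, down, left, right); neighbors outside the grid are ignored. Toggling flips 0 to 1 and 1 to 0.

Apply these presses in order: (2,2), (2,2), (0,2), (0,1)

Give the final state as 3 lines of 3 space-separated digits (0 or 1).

Answer: 1 0 0
0 0 0
0 1 0

Derivation:
After press 1 at (2,2):
0 0 0
0 1 0
0 0 1

After press 2 at (2,2):
0 0 0
0 1 1
0 1 0

After press 3 at (0,2):
0 1 1
0 1 0
0 1 0

After press 4 at (0,1):
1 0 0
0 0 0
0 1 0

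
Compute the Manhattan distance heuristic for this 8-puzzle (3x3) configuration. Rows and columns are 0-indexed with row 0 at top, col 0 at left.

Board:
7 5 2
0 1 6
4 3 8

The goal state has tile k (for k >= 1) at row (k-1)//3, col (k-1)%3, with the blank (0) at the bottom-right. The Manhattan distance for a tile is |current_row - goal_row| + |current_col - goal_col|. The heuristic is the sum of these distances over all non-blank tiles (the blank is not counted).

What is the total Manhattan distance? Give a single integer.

Answer: 11

Derivation:
Tile 7: (0,0)->(2,0) = 2
Tile 5: (0,1)->(1,1) = 1
Tile 2: (0,2)->(0,1) = 1
Tile 1: (1,1)->(0,0) = 2
Tile 6: (1,2)->(1,2) = 0
Tile 4: (2,0)->(1,0) = 1
Tile 3: (2,1)->(0,2) = 3
Tile 8: (2,2)->(2,1) = 1
Sum: 2 + 1 + 1 + 2 + 0 + 1 + 3 + 1 = 11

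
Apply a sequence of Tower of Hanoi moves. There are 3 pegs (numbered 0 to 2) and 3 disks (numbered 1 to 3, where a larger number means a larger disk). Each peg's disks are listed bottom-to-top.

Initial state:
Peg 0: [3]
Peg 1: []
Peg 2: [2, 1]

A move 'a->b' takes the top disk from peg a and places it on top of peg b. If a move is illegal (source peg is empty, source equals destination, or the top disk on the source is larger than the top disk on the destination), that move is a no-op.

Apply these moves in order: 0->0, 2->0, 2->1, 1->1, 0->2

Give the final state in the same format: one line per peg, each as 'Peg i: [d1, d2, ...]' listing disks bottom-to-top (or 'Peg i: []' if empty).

Answer: Peg 0: [3]
Peg 1: [2]
Peg 2: [1]

Derivation:
After move 1 (0->0):
Peg 0: [3]
Peg 1: []
Peg 2: [2, 1]

After move 2 (2->0):
Peg 0: [3, 1]
Peg 1: []
Peg 2: [2]

After move 3 (2->1):
Peg 0: [3, 1]
Peg 1: [2]
Peg 2: []

After move 4 (1->1):
Peg 0: [3, 1]
Peg 1: [2]
Peg 2: []

After move 5 (0->2):
Peg 0: [3]
Peg 1: [2]
Peg 2: [1]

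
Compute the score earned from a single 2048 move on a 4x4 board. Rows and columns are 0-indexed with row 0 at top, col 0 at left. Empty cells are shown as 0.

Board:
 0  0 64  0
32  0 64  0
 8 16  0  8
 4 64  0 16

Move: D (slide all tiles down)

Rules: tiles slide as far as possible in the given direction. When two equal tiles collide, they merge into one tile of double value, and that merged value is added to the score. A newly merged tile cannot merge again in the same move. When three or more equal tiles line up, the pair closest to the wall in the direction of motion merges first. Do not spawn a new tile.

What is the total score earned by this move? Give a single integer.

Answer: 128

Derivation:
Slide down:
col 0: [0, 32, 8, 4] -> [0, 32, 8, 4]  score +0 (running 0)
col 1: [0, 0, 16, 64] -> [0, 0, 16, 64]  score +0 (running 0)
col 2: [64, 64, 0, 0] -> [0, 0, 0, 128]  score +128 (running 128)
col 3: [0, 0, 8, 16] -> [0, 0, 8, 16]  score +0 (running 128)
Board after move:
  0   0   0   0
 32   0   0   0
  8  16   0   8
  4  64 128  16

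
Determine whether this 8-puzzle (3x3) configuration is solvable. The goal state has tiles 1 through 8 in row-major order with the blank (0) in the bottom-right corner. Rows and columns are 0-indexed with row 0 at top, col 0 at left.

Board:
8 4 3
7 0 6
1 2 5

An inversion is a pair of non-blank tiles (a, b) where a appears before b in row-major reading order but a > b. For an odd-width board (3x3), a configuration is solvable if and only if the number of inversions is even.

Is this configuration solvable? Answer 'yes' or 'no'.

Inversions (pairs i<j in row-major order where tile[i] > tile[j] > 0): 19
19 is odd, so the puzzle is not solvable.

Answer: no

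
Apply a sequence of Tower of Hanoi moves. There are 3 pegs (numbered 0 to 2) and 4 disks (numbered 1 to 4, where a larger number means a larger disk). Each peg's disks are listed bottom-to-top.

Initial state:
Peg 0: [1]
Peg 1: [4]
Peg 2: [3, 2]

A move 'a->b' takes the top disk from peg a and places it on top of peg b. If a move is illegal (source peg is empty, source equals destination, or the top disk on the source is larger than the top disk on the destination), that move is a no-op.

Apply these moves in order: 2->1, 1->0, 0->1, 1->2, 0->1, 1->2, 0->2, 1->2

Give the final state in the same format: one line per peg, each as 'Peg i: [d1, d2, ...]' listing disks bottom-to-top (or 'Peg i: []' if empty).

After move 1 (2->1):
Peg 0: [1]
Peg 1: [4, 2]
Peg 2: [3]

After move 2 (1->0):
Peg 0: [1]
Peg 1: [4, 2]
Peg 2: [3]

After move 3 (0->1):
Peg 0: []
Peg 1: [4, 2, 1]
Peg 2: [3]

After move 4 (1->2):
Peg 0: []
Peg 1: [4, 2]
Peg 2: [3, 1]

After move 5 (0->1):
Peg 0: []
Peg 1: [4, 2]
Peg 2: [3, 1]

After move 6 (1->2):
Peg 0: []
Peg 1: [4, 2]
Peg 2: [3, 1]

After move 7 (0->2):
Peg 0: []
Peg 1: [4, 2]
Peg 2: [3, 1]

After move 8 (1->2):
Peg 0: []
Peg 1: [4, 2]
Peg 2: [3, 1]

Answer: Peg 0: []
Peg 1: [4, 2]
Peg 2: [3, 1]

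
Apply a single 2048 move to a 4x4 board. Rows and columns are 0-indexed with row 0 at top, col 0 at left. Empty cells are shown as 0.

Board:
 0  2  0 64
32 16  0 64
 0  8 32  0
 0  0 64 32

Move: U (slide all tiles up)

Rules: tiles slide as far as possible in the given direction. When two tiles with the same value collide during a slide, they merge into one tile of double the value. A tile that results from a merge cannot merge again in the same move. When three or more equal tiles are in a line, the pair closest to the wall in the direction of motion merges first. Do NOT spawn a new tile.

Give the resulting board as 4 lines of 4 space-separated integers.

Slide up:
col 0: [0, 32, 0, 0] -> [32, 0, 0, 0]
col 1: [2, 16, 8, 0] -> [2, 16, 8, 0]
col 2: [0, 0, 32, 64] -> [32, 64, 0, 0]
col 3: [64, 64, 0, 32] -> [128, 32, 0, 0]

Answer:  32   2  32 128
  0  16  64  32
  0   8   0   0
  0   0   0   0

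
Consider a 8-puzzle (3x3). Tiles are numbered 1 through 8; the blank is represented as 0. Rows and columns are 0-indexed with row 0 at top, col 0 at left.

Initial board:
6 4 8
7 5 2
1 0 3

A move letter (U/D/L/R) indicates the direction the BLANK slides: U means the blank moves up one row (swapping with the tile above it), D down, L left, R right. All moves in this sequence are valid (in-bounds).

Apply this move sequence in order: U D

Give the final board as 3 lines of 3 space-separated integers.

Answer: 6 4 8
7 5 2
1 0 3

Derivation:
After move 1 (U):
6 4 8
7 0 2
1 5 3

After move 2 (D):
6 4 8
7 5 2
1 0 3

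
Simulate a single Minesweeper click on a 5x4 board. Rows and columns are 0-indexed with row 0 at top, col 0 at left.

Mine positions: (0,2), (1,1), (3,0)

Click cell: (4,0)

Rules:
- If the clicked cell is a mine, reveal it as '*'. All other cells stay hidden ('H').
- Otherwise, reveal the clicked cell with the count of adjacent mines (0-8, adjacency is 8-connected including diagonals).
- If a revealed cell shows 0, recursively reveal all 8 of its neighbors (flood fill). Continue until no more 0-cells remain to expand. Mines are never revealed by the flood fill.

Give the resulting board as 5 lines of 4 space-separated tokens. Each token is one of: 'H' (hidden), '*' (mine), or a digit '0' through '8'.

H H H H
H H H H
H H H H
H H H H
1 H H H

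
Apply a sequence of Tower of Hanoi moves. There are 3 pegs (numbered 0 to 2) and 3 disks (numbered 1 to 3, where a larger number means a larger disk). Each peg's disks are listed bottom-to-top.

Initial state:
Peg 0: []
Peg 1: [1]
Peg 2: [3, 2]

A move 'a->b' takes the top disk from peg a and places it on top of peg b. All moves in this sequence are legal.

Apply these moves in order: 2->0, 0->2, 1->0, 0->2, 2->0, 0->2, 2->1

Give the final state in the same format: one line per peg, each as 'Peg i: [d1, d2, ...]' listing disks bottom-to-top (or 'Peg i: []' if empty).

After move 1 (2->0):
Peg 0: [2]
Peg 1: [1]
Peg 2: [3]

After move 2 (0->2):
Peg 0: []
Peg 1: [1]
Peg 2: [3, 2]

After move 3 (1->0):
Peg 0: [1]
Peg 1: []
Peg 2: [3, 2]

After move 4 (0->2):
Peg 0: []
Peg 1: []
Peg 2: [3, 2, 1]

After move 5 (2->0):
Peg 0: [1]
Peg 1: []
Peg 2: [3, 2]

After move 6 (0->2):
Peg 0: []
Peg 1: []
Peg 2: [3, 2, 1]

After move 7 (2->1):
Peg 0: []
Peg 1: [1]
Peg 2: [3, 2]

Answer: Peg 0: []
Peg 1: [1]
Peg 2: [3, 2]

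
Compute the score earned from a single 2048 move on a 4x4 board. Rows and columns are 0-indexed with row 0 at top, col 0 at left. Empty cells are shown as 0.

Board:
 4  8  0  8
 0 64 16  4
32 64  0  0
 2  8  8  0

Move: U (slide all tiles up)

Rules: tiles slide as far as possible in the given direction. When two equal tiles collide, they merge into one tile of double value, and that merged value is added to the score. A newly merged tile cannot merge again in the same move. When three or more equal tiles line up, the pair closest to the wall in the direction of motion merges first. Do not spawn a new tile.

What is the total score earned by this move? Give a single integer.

Slide up:
col 0: [4, 0, 32, 2] -> [4, 32, 2, 0]  score +0 (running 0)
col 1: [8, 64, 64, 8] -> [8, 128, 8, 0]  score +128 (running 128)
col 2: [0, 16, 0, 8] -> [16, 8, 0, 0]  score +0 (running 128)
col 3: [8, 4, 0, 0] -> [8, 4, 0, 0]  score +0 (running 128)
Board after move:
  4   8  16   8
 32 128   8   4
  2   8   0   0
  0   0   0   0

Answer: 128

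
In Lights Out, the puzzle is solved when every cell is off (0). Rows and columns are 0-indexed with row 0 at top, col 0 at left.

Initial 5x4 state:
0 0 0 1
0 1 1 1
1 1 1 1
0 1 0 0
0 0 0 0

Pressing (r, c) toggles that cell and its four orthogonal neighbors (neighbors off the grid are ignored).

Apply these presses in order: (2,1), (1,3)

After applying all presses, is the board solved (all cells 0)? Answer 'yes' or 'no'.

After press 1 at (2,1):
0 0 0 1
0 0 1 1
0 0 0 1
0 0 0 0
0 0 0 0

After press 2 at (1,3):
0 0 0 0
0 0 0 0
0 0 0 0
0 0 0 0
0 0 0 0

Lights still on: 0

Answer: yes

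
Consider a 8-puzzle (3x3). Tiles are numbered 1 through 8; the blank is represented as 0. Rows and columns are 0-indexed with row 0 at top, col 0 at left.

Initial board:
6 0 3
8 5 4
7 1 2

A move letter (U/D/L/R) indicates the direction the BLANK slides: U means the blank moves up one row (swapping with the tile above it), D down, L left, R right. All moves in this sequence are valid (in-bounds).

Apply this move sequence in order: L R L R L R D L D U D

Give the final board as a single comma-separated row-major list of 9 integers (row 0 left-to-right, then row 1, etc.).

Answer: 6, 5, 3, 7, 8, 4, 0, 1, 2

Derivation:
After move 1 (L):
0 6 3
8 5 4
7 1 2

After move 2 (R):
6 0 3
8 5 4
7 1 2

After move 3 (L):
0 6 3
8 5 4
7 1 2

After move 4 (R):
6 0 3
8 5 4
7 1 2

After move 5 (L):
0 6 3
8 5 4
7 1 2

After move 6 (R):
6 0 3
8 5 4
7 1 2

After move 7 (D):
6 5 3
8 0 4
7 1 2

After move 8 (L):
6 5 3
0 8 4
7 1 2

After move 9 (D):
6 5 3
7 8 4
0 1 2

After move 10 (U):
6 5 3
0 8 4
7 1 2

After move 11 (D):
6 5 3
7 8 4
0 1 2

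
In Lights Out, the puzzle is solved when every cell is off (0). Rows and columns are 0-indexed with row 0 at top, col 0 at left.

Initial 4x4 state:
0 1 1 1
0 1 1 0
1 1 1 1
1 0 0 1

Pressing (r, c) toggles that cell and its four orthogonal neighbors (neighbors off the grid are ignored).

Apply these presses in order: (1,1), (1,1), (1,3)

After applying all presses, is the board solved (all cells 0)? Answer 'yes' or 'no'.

Answer: no

Derivation:
After press 1 at (1,1):
0 0 1 1
1 0 0 0
1 0 1 1
1 0 0 1

After press 2 at (1,1):
0 1 1 1
0 1 1 0
1 1 1 1
1 0 0 1

After press 3 at (1,3):
0 1 1 0
0 1 0 1
1 1 1 0
1 0 0 1

Lights still on: 9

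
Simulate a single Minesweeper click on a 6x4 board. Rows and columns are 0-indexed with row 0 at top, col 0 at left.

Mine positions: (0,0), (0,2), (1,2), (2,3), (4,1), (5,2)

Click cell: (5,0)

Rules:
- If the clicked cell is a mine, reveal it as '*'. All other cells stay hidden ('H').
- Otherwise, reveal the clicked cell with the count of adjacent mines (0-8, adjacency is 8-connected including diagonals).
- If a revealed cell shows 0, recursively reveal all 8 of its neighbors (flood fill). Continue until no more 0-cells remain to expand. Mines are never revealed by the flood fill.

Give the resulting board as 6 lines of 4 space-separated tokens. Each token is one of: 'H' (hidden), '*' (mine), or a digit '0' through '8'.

H H H H
H H H H
H H H H
H H H H
H H H H
1 H H H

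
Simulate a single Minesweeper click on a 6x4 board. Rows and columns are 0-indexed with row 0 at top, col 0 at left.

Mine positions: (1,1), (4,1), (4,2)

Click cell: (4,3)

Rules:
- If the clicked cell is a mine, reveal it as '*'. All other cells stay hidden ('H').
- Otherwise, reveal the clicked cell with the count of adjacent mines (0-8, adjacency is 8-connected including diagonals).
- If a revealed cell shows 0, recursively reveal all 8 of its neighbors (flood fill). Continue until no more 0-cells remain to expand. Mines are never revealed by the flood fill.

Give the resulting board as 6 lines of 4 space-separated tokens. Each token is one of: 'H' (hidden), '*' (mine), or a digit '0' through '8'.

H H H H
H H H H
H H H H
H H H H
H H H 1
H H H H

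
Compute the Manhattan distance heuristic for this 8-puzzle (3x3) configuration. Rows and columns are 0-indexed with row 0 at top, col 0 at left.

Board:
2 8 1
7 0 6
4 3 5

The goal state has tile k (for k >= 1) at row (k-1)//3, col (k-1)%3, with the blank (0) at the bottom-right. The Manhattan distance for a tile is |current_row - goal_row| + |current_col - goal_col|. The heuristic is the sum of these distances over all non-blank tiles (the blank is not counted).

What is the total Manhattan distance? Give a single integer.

Tile 2: (0,0)->(0,1) = 1
Tile 8: (0,1)->(2,1) = 2
Tile 1: (0,2)->(0,0) = 2
Tile 7: (1,0)->(2,0) = 1
Tile 6: (1,2)->(1,2) = 0
Tile 4: (2,0)->(1,0) = 1
Tile 3: (2,1)->(0,2) = 3
Tile 5: (2,2)->(1,1) = 2
Sum: 1 + 2 + 2 + 1 + 0 + 1 + 3 + 2 = 12

Answer: 12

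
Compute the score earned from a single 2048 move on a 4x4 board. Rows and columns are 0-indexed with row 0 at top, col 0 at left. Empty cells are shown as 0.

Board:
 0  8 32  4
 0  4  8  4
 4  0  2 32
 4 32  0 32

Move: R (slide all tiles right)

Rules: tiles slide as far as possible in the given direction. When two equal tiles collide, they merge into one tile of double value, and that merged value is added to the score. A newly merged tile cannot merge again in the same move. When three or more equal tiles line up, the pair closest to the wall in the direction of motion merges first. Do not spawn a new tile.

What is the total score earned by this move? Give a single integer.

Answer: 64

Derivation:
Slide right:
row 0: [0, 8, 32, 4] -> [0, 8, 32, 4]  score +0 (running 0)
row 1: [0, 4, 8, 4] -> [0, 4, 8, 4]  score +0 (running 0)
row 2: [4, 0, 2, 32] -> [0, 4, 2, 32]  score +0 (running 0)
row 3: [4, 32, 0, 32] -> [0, 0, 4, 64]  score +64 (running 64)
Board after move:
 0  8 32  4
 0  4  8  4
 0  4  2 32
 0  0  4 64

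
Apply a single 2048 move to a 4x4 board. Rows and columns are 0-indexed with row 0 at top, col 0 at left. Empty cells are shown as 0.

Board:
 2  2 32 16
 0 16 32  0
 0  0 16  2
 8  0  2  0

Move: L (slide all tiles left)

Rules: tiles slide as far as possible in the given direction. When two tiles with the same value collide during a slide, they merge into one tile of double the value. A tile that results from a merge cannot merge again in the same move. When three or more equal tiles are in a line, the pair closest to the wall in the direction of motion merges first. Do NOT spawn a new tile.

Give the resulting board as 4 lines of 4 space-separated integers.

Answer:  4 32 16  0
16 32  0  0
16  2  0  0
 8  2  0  0

Derivation:
Slide left:
row 0: [2, 2, 32, 16] -> [4, 32, 16, 0]
row 1: [0, 16, 32, 0] -> [16, 32, 0, 0]
row 2: [0, 0, 16, 2] -> [16, 2, 0, 0]
row 3: [8, 0, 2, 0] -> [8, 2, 0, 0]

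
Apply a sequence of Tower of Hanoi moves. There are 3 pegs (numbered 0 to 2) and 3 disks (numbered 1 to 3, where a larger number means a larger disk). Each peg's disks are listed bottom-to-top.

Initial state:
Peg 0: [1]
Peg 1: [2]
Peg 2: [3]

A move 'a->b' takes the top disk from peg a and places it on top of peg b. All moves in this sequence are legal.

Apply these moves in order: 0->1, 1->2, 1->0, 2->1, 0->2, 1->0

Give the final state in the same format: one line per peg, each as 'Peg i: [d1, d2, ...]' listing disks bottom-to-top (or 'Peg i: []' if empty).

Answer: Peg 0: [1]
Peg 1: []
Peg 2: [3, 2]

Derivation:
After move 1 (0->1):
Peg 0: []
Peg 1: [2, 1]
Peg 2: [3]

After move 2 (1->2):
Peg 0: []
Peg 1: [2]
Peg 2: [3, 1]

After move 3 (1->0):
Peg 0: [2]
Peg 1: []
Peg 2: [3, 1]

After move 4 (2->1):
Peg 0: [2]
Peg 1: [1]
Peg 2: [3]

After move 5 (0->2):
Peg 0: []
Peg 1: [1]
Peg 2: [3, 2]

After move 6 (1->0):
Peg 0: [1]
Peg 1: []
Peg 2: [3, 2]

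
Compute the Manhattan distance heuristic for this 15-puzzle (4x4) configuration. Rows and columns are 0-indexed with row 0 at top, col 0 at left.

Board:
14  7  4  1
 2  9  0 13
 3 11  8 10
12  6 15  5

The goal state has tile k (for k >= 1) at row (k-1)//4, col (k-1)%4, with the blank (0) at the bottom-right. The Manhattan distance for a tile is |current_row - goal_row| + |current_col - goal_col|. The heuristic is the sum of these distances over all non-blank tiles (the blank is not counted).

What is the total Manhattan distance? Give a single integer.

Tile 14: (0,0)->(3,1) = 4
Tile 7: (0,1)->(1,2) = 2
Tile 4: (0,2)->(0,3) = 1
Tile 1: (0,3)->(0,0) = 3
Tile 2: (1,0)->(0,1) = 2
Tile 9: (1,1)->(2,0) = 2
Tile 13: (1,3)->(3,0) = 5
Tile 3: (2,0)->(0,2) = 4
Tile 11: (2,1)->(2,2) = 1
Tile 8: (2,2)->(1,3) = 2
Tile 10: (2,3)->(2,1) = 2
Tile 12: (3,0)->(2,3) = 4
Tile 6: (3,1)->(1,1) = 2
Tile 15: (3,2)->(3,2) = 0
Tile 5: (3,3)->(1,0) = 5
Sum: 4 + 2 + 1 + 3 + 2 + 2 + 5 + 4 + 1 + 2 + 2 + 4 + 2 + 0 + 5 = 39

Answer: 39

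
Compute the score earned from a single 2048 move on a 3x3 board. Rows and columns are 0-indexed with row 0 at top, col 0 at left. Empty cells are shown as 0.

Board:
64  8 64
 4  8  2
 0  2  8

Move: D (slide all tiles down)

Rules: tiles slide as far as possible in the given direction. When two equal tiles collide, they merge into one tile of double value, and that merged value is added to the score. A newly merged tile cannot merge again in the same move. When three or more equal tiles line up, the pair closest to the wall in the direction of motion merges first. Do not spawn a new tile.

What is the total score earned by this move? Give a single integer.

Answer: 16

Derivation:
Slide down:
col 0: [64, 4, 0] -> [0, 64, 4]  score +0 (running 0)
col 1: [8, 8, 2] -> [0, 16, 2]  score +16 (running 16)
col 2: [64, 2, 8] -> [64, 2, 8]  score +0 (running 16)
Board after move:
 0  0 64
64 16  2
 4  2  8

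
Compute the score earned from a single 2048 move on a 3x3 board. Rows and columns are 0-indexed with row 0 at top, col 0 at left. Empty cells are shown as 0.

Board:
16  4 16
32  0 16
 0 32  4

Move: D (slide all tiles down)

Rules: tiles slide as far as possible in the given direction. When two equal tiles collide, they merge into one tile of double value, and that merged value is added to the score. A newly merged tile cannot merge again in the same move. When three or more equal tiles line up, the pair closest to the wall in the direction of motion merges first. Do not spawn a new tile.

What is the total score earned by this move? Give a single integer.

Slide down:
col 0: [16, 32, 0] -> [0, 16, 32]  score +0 (running 0)
col 1: [4, 0, 32] -> [0, 4, 32]  score +0 (running 0)
col 2: [16, 16, 4] -> [0, 32, 4]  score +32 (running 32)
Board after move:
 0  0  0
16  4 32
32 32  4

Answer: 32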